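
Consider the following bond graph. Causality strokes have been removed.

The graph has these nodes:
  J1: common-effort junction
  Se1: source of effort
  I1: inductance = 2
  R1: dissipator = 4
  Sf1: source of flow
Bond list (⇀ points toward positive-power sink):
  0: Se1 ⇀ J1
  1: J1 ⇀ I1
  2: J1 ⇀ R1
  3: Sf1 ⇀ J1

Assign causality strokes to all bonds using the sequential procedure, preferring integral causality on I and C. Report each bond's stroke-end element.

bond 0 stroke→J1
bond 1 stroke→I1
bond 2 stroke→R1
bond 3 stroke→Sf1

bond 0 →J1  (Se1 (Se) sets effort on bond)
bond 3 →Sf1  (Sf1 (Sf) sets flow on bond)
bond 1 →I1  (J1: bond 0 brought effort, rest push out)
bond 2 →R1  (common-e at J1 fixed by 0)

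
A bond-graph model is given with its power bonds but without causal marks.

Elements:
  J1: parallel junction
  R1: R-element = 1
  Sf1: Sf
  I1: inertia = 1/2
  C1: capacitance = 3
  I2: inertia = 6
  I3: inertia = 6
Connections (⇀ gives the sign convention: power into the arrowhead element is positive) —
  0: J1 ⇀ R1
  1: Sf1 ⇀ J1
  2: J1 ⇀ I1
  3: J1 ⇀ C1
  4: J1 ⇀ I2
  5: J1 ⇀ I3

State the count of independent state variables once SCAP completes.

4  (C1, I1, I2, I3 all integral)

b1 |Sf1  (Sf1 (Sf) sets flow on bond)
b2 |I1  (I1 outputs flow p/I1)
b3 |J1  (C1: C, integral causality)
b0 |R1  (common-e at J1 fixed by 3)
b4 |I2  (common-e at J1 fixed by 3)
b5 |I3  (J1: bond 3 brought effort, rest push out)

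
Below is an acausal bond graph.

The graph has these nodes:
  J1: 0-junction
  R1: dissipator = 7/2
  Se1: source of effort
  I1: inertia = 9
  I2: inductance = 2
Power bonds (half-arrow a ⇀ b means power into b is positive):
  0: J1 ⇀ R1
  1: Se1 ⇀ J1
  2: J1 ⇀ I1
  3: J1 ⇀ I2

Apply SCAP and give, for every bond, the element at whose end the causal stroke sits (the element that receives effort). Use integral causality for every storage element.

β0 |R1
β1 |J1
β2 |I1
β3 |I2

bond 1 →J1  (Se1 (Se) sets effort on bond)
bond 0 →R1  (0-jn J1 has e-setter on 1)
bond 2 →I1  (0-jn J1 has e-setter on 1)
bond 3 →I2  (J1 effort already set via bond 1)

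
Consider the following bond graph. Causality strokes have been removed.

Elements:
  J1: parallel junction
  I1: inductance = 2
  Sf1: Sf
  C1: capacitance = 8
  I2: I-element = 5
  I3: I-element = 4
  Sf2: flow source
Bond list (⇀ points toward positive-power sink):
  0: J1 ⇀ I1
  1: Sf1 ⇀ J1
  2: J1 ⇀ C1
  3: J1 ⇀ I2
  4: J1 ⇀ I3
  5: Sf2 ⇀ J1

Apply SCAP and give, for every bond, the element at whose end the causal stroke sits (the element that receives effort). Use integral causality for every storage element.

bond 1 stroke at Sf1  (Sf1 (Sf) sets flow on bond)
bond 5 stroke at Sf2  (Sf2 fixes flow; stroke at Sf2)
bond 0 stroke at I1  (I1 outputs flow p/I1)
bond 2 stroke at J1  (C1 integral (e out))
bond 3 stroke at I2  (J1: bond 2 brought effort, rest push out)
bond 4 stroke at I3  (J1: bond 2 brought effort, rest push out)

b0 stroke at I1
b1 stroke at Sf1
b2 stroke at J1
b3 stroke at I2
b4 stroke at I3
b5 stroke at Sf2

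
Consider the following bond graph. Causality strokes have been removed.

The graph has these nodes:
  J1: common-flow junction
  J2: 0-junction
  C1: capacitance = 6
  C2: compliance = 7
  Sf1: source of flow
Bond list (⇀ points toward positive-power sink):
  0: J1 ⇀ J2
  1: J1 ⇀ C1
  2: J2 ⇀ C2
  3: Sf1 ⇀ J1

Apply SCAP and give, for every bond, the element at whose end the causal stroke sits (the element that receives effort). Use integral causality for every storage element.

bond 0 stroke→J1
bond 1 stroke→J1
bond 2 stroke→J2
bond 3 stroke→Sf1

#3 →Sf1  (Sf1 fixes flow; stroke at Sf1)
#0 →J1  (J1 flow already set via bond 3)
#1 →J1  (J1 flow already set via bond 3)
#2 →J2  (J2 needs exactly one e-in)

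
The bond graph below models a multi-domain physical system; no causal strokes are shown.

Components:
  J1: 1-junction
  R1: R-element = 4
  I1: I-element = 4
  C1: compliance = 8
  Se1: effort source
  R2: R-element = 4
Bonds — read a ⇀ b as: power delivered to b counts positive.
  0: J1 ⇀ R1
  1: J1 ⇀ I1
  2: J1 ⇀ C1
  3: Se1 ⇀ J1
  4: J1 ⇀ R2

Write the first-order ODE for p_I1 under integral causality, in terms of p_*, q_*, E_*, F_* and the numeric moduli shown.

b3 stroke→J1  (Se1: effort source, stroke at far end)
b1 stroke→I1  (I1: I, integral causality)
b0 stroke→J1  (common-f at J1 fixed by 1)
b2 stroke→J1  (1-jn J1 has f-setter on 1)
b4 stroke→J1  (J1 flow already set via bond 1)

dp_I1/dt = E_Se1 - 2*p_I1 - q_C1/8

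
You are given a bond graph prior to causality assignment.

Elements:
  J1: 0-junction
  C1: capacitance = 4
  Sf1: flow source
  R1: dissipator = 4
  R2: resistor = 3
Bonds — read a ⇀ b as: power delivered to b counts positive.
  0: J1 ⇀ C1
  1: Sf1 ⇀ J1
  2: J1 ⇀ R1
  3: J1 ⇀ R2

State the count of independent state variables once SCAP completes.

1  (C1 all integral)

bond 1 stroke at Sf1  (Sf1 fixes flow; stroke at Sf1)
bond 0 stroke at J1  (prefer integral on C1)
bond 2 stroke at R1  (J1 effort already set via bond 0)
bond 3 stroke at R2  (0-jn J1 has e-setter on 0)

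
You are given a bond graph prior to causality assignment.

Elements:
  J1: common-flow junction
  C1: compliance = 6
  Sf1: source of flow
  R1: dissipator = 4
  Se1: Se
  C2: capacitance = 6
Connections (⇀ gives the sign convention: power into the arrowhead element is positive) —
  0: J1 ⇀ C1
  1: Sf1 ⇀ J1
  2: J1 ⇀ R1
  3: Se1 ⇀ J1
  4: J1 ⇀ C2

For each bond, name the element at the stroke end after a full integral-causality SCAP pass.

bond 1 stroke→Sf1  (Sf1 (Sf) sets flow on bond)
bond 3 stroke→J1  (Se1: effort source, stroke at far end)
bond 0 stroke→J1  (J1 flow already set via bond 1)
bond 2 stroke→J1  (1-jn J1 has f-setter on 1)
bond 4 stroke→J1  (J1 flow already set via bond 1)

#0 →J1
#1 →Sf1
#2 →J1
#3 →J1
#4 →J1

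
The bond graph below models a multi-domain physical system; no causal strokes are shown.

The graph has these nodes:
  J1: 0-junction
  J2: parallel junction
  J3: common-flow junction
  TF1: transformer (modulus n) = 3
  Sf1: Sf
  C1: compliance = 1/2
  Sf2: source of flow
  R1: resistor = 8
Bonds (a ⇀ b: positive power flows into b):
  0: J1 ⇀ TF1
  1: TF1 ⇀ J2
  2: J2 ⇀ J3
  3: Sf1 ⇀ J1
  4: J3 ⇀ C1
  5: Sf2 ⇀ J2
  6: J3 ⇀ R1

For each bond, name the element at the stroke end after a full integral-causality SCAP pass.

bond 0 stroke→J1
bond 1 stroke→TF1
bond 2 stroke→J2
bond 3 stroke→Sf1
bond 4 stroke→J3
bond 5 stroke→Sf2
bond 6 stroke→J3

bond 3 stroke at Sf1  (Sf1 fixes flow; stroke at Sf1)
bond 5 stroke at Sf2  (Sf2: flow source, stroke at near end)
bond 0 stroke at J1  (J1 needs exactly one e-in)
bond 1 stroke at TF1  (through TF1, causality passes straight; one stroke at TF1)
bond 2 stroke at J2  (J2: last free bond brings effort in)
bond 4 stroke at J3  (common-f at J3 fixed by 2)
bond 6 stroke at J3  (common-f at J3 fixed by 2)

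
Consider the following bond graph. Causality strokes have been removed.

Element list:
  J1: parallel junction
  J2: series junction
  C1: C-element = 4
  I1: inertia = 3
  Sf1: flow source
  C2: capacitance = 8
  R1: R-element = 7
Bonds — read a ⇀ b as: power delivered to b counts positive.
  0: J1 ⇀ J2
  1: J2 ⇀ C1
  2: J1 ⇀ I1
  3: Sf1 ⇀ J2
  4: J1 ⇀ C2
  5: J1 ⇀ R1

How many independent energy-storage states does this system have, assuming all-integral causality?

β3 |Sf1  (Sf1: flow source, stroke at near end)
β0 |J2  (J2: bond 3 brought flow, rest push out)
β1 |J2  (1-jn J2 has f-setter on 3)
β2 |I1  (I1: I, integral causality)
β4 |J1  (C2 integral (e out))
β5 |R1  (0-jn J1 has e-setter on 4)

3  (C1, C2, I1 all integral)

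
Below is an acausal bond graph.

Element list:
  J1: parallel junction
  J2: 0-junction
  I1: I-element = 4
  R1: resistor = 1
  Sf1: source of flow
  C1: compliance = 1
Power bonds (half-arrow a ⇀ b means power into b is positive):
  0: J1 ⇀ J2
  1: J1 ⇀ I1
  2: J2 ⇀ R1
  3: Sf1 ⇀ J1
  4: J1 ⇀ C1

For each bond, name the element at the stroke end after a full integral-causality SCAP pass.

#3 stroke→Sf1  (Sf1 (Sf) sets flow on bond)
#1 stroke→I1  (I1 outputs flow p/I1)
#4 stroke→J1  (prefer integral on C1)
#0 stroke→J2  (J1 effort already set via bond 4)
#2 stroke→R1  (0-jn J2 has e-setter on 0)

bond 0 stroke at J2
bond 1 stroke at I1
bond 2 stroke at R1
bond 3 stroke at Sf1
bond 4 stroke at J1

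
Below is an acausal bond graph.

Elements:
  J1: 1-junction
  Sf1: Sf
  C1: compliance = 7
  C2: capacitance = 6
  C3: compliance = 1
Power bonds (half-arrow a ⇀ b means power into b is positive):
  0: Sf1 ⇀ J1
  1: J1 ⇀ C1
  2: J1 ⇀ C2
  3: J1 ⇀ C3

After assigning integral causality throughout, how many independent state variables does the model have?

3  (C1, C2, C3 all integral)

#0 stroke at Sf1  (source Sf1 imposes f)
#1 stroke at J1  (J1 flow already set via bond 0)
#2 stroke at J1  (J1: bond 0 brought flow, rest push out)
#3 stroke at J1  (J1 flow already set via bond 0)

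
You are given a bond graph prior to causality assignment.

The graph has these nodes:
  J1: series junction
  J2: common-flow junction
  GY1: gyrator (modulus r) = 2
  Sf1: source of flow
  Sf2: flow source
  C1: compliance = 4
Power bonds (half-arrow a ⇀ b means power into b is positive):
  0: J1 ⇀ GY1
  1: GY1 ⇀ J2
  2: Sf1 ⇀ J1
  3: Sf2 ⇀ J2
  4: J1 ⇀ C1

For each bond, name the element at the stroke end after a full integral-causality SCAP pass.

#2 stroke→Sf1  (Sf1 (Sf) sets flow on bond)
#3 stroke→Sf2  (Sf2: flow source, stroke at near end)
#0 stroke→J1  (common-f at J1 fixed by 2)
#4 stroke→J1  (common-f at J1 fixed by 2)
#1 stroke→J2  (J2: bond 3 brought flow, rest push out)

bond 0 stroke→J1
bond 1 stroke→J2
bond 2 stroke→Sf1
bond 3 stroke→Sf2
bond 4 stroke→J1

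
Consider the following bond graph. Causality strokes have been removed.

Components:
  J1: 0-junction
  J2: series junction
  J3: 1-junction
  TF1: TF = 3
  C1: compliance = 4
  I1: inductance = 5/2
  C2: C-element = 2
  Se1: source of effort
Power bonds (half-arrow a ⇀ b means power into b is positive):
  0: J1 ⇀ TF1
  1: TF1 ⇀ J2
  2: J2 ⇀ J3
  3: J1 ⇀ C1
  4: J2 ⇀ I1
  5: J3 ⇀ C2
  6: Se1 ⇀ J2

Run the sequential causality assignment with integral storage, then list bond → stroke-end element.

β6 →J2  (Se1 fixes effort; stroke away)
β3 →J1  (C1: C, integral causality)
β0 →TF1  (J1 effort already set via bond 3)
β1 →J2  (TF1 one-in-one-out from 0)
β4 →I1  (I1 outputs flow p/I1)
β2 →J2  (J2: bond 4 brought flow, rest push out)
β5 →J3  (common-f at J3 fixed by 2)

β0 stroke at TF1
β1 stroke at J2
β2 stroke at J2
β3 stroke at J1
β4 stroke at I1
β5 stroke at J3
β6 stroke at J2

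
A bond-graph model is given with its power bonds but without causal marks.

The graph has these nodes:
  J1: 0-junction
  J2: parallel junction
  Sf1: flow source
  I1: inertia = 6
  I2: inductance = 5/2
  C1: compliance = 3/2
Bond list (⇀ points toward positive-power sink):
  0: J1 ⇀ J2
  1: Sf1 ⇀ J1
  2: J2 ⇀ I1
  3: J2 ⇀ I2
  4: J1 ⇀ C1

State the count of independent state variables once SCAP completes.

3  (C1, I1, I2 all integral)

#1 stroke→Sf1  (source Sf1 imposes f)
#2 stroke→I1  (prefer integral on I1)
#3 stroke→I2  (I2 outputs flow p/I2)
#0 stroke→J2  (J2: last free bond brings effort in)
#4 stroke→J1  (J1: last free bond brings effort in)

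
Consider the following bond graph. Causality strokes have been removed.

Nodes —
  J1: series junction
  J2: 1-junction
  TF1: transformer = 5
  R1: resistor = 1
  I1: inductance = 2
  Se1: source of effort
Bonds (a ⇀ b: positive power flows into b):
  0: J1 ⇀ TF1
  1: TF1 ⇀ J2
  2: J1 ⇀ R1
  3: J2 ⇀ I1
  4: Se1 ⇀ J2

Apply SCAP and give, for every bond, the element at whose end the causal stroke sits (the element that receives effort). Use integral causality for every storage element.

bond 4 stroke→J2  (Se1 fixes effort; stroke away)
bond 3 stroke→I1  (prefer integral on I1)
bond 1 stroke→J2  (common-f at J2 fixed by 3)
bond 0 stroke→TF1  (TF TF1: opposite of bond 1)
bond 2 stroke→J1  (common-f at J1 fixed by 0)

b0 →TF1
b1 →J2
b2 →J1
b3 →I1
b4 →J2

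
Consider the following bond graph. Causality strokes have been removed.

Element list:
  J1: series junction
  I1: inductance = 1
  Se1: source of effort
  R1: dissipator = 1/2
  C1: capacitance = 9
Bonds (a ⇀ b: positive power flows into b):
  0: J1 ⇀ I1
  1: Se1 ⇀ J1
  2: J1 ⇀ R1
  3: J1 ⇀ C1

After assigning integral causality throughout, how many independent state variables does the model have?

bond 1 stroke→J1  (Se1 (Se) sets effort on bond)
bond 0 stroke→I1  (I1 outputs flow p/I1)
bond 2 stroke→J1  (J1 flow already set via bond 0)
bond 3 stroke→J1  (common-f at J1 fixed by 0)

2  (C1, I1 all integral)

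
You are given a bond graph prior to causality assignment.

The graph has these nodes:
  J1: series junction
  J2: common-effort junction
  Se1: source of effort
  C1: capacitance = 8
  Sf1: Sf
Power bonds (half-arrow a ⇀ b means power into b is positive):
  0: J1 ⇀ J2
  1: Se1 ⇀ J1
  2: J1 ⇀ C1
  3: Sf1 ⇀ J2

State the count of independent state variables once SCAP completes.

#1 |J1  (Se1 fixes effort; stroke away)
#3 |Sf1  (Sf1 (Sf) sets flow on bond)
#0 |J2  (closing 0-jn rule on J2)
#2 |J1  (1-jn J1 has f-setter on 0)

1  (C1 all integral)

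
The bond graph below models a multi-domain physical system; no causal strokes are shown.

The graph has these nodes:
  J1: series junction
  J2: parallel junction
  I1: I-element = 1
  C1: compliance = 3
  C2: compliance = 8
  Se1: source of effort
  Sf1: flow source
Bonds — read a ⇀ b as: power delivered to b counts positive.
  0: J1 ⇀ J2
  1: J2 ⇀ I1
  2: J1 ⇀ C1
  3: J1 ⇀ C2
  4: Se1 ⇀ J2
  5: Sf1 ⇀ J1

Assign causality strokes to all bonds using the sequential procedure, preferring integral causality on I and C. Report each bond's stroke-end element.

β0 stroke→J1
β1 stroke→I1
β2 stroke→J1
β3 stroke→J1
β4 stroke→J2
β5 stroke→Sf1

b4 |J2  (source Se1 imposes e)
b5 |Sf1  (Sf1 fixes flow; stroke at Sf1)
b0 |J1  (J1: bond 5 brought flow, rest push out)
b2 |J1  (common-f at J1 fixed by 5)
b3 |J1  (1-jn J1 has f-setter on 5)
b1 |I1  (J2 effort already set via bond 4)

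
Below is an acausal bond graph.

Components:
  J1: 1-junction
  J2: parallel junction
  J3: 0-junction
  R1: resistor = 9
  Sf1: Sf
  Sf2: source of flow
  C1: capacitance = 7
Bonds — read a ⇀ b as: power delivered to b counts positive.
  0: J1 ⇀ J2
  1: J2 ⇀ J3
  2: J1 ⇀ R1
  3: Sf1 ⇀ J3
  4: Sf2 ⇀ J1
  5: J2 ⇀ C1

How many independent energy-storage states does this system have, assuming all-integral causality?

1  (C1 all integral)

#3 stroke→Sf1  (source Sf1 imposes f)
#4 stroke→Sf2  (Sf2 fixes flow; stroke at Sf2)
#0 stroke→J1  (J1: bond 4 brought flow, rest push out)
#2 stroke→J1  (common-f at J1 fixed by 4)
#1 stroke→J3  (closing 0-jn rule on J3)
#5 stroke→J2  (J2: last free bond brings effort in)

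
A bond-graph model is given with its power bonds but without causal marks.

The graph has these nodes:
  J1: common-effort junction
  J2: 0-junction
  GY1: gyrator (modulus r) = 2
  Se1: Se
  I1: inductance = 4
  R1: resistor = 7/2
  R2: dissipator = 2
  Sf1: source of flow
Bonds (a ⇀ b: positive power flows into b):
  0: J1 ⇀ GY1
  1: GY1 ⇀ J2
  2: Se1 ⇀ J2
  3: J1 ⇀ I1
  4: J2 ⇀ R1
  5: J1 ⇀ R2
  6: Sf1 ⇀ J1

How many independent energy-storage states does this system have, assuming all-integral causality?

β2 stroke at J2  (Se1: effort source, stroke at far end)
β6 stroke at Sf1  (Sf1: flow source, stroke at near end)
β1 stroke at GY1  (J2: bond 2 brought effort, rest push out)
β4 stroke at R1  (J2: bond 2 brought effort, rest push out)
β0 stroke at GY1  (GY1 both-in/both-out from 1)
β3 stroke at I1  (I1 outputs flow p/I1)
β5 stroke at J1  (only one effort-in slot at J1)

1  (I1 all integral)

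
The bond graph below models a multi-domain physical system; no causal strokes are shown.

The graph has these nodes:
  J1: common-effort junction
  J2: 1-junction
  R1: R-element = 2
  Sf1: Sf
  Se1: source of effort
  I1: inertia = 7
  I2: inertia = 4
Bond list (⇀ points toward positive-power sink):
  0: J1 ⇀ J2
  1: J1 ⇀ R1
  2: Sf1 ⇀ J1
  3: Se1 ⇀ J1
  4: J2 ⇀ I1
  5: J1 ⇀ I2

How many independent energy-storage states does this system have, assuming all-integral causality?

2  (I1, I2 all integral)

β2 stroke→Sf1  (source Sf1 imposes f)
β3 stroke→J1  (Se1: effort source, stroke at far end)
β0 stroke→J2  (J1 effort already set via bond 3)
β1 stroke→R1  (common-e at J1 fixed by 3)
β5 stroke→I2  (0-jn J1 has e-setter on 3)
β4 stroke→I1  (J2: last free bond brings flow in)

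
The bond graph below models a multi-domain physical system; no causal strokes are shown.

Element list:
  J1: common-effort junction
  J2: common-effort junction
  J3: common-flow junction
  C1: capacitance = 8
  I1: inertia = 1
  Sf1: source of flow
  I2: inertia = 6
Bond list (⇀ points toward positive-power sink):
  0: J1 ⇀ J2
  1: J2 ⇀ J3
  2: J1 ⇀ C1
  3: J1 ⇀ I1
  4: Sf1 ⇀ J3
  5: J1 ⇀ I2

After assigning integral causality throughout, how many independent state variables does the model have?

3  (C1, I1, I2 all integral)

β4 stroke at Sf1  (source Sf1 imposes f)
β1 stroke at J3  (J3: bond 4 brought flow, rest push out)
β0 stroke at J2  (closing 0-jn rule on J2)
β2 stroke at J1  (prefer integral on C1)
β3 stroke at I1  (common-e at J1 fixed by 2)
β5 stroke at I2  (0-jn J1 has e-setter on 2)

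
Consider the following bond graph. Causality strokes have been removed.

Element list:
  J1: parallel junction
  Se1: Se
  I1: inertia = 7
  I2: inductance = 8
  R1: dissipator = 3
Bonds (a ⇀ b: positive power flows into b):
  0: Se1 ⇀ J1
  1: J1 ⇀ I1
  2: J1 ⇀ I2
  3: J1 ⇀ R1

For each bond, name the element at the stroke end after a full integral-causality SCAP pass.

b0 |J1
b1 |I1
b2 |I2
b3 |R1

#0 stroke→J1  (Se1: effort source, stroke at far end)
#1 stroke→I1  (J1 effort already set via bond 0)
#2 stroke→I2  (J1: bond 0 brought effort, rest push out)
#3 stroke→R1  (J1 effort already set via bond 0)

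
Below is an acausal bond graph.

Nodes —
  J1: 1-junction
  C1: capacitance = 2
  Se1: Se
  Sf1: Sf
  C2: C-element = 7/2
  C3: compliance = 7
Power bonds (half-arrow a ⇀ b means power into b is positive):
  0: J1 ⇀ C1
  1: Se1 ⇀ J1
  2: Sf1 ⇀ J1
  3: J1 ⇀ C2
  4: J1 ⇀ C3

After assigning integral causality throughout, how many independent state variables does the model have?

3  (C1, C2, C3 all integral)

b1 →J1  (source Se1 imposes e)
b2 →Sf1  (Sf1 fixes flow; stroke at Sf1)
b0 →J1  (J1: bond 2 brought flow, rest push out)
b3 →J1  (common-f at J1 fixed by 2)
b4 →J1  (common-f at J1 fixed by 2)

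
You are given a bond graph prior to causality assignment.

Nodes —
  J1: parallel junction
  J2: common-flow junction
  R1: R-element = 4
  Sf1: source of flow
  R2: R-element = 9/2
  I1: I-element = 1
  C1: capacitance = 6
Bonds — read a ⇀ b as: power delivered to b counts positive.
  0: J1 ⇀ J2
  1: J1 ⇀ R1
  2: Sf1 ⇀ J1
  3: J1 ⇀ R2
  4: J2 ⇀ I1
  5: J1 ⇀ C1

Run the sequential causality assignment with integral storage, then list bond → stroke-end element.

β2 stroke→Sf1  (source Sf1 imposes f)
β4 stroke→I1  (I1 outputs flow p/I1)
β0 stroke→J2  (J2 flow already set via bond 4)
β5 stroke→J1  (C1 outputs effort q/C1)
β1 stroke→R1  (0-jn J1 has e-setter on 5)
β3 stroke→R2  (0-jn J1 has e-setter on 5)

bond 0 |J2
bond 1 |R1
bond 2 |Sf1
bond 3 |R2
bond 4 |I1
bond 5 |J1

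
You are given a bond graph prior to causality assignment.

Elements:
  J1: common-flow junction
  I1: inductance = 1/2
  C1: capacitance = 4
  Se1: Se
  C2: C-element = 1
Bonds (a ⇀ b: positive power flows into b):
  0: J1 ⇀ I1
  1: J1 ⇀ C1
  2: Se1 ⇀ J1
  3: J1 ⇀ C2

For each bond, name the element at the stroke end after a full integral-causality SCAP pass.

#2 stroke→J1  (Se1: effort source, stroke at far end)
#0 stroke→I1  (I1 outputs flow p/I1)
#1 stroke→J1  (common-f at J1 fixed by 0)
#3 stroke→J1  (J1: bond 0 brought flow, rest push out)

β0 stroke→I1
β1 stroke→J1
β2 stroke→J1
β3 stroke→J1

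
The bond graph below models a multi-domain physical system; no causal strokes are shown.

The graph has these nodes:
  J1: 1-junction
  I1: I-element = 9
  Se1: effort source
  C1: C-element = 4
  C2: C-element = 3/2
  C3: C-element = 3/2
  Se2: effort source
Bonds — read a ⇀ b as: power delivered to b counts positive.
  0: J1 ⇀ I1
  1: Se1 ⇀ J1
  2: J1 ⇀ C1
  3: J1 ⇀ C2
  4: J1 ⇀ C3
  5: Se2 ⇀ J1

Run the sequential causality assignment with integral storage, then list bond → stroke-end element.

bond 0 |I1
bond 1 |J1
bond 2 |J1
bond 3 |J1
bond 4 |J1
bond 5 |J1

b1 stroke at J1  (source Se1 imposes e)
b5 stroke at J1  (Se2: effort source, stroke at far end)
b0 stroke at I1  (I1 outputs flow p/I1)
b2 stroke at J1  (J1: bond 0 brought flow, rest push out)
b3 stroke at J1  (J1: bond 0 brought flow, rest push out)
b4 stroke at J1  (1-jn J1 has f-setter on 0)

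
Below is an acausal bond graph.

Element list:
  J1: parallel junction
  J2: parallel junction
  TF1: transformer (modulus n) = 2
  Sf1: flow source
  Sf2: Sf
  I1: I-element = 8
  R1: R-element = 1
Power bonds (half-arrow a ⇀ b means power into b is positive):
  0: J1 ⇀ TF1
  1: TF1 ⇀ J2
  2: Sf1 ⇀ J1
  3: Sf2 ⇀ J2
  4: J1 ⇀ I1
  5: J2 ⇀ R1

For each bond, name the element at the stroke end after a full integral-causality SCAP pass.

b2 stroke→Sf1  (source Sf1 imposes f)
b3 stroke→Sf2  (source Sf2 imposes f)
b4 stroke→I1  (I1: I, integral causality)
b0 stroke→J1  (closing 0-jn rule on J1)
b1 stroke→TF1  (TF1 one-in-one-out from 0)
b5 stroke→J2  (J2 needs exactly one e-in)

#0 →J1
#1 →TF1
#2 →Sf1
#3 →Sf2
#4 →I1
#5 →J2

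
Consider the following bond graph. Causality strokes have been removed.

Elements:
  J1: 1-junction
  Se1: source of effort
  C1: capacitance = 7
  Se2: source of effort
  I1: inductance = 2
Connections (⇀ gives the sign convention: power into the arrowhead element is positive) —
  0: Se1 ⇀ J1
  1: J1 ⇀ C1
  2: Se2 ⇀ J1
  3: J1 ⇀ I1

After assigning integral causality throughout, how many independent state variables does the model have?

#0 |J1  (source Se1 imposes e)
#2 |J1  (Se2: effort source, stroke at far end)
#1 |J1  (prefer integral on C1)
#3 |I1  (J1 needs exactly one f-in)

2  (C1, I1 all integral)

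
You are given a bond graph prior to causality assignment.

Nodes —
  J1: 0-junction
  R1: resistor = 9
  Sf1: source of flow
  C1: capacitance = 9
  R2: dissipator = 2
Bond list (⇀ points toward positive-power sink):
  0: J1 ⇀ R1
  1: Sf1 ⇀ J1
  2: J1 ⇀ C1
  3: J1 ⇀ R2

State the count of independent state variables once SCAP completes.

bond 1 stroke at Sf1  (Sf1: flow source, stroke at near end)
bond 2 stroke at J1  (C1 outputs effort q/C1)
bond 0 stroke at R1  (common-e at J1 fixed by 2)
bond 3 stroke at R2  (J1 effort already set via bond 2)

1  (C1 all integral)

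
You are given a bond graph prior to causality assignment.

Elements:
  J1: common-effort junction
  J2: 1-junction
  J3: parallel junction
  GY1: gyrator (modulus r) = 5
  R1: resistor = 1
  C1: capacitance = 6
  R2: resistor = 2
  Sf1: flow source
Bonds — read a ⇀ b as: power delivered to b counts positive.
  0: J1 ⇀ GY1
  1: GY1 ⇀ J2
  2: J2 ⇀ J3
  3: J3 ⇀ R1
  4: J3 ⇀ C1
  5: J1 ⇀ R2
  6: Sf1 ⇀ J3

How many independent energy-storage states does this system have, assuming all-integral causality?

1  (C1 all integral)

β6 →Sf1  (Sf1: flow source, stroke at near end)
β4 →J3  (C1 outputs effort q/C1)
β2 →J2  (J3 effort already set via bond 4)
β3 →R1  (0-jn J3 has e-setter on 4)
β1 →GY1  (J2 needs exactly one f-in)
β0 →GY1  (GY1 both-in/both-out from 1)
β5 →J1  (closing 0-jn rule on J1)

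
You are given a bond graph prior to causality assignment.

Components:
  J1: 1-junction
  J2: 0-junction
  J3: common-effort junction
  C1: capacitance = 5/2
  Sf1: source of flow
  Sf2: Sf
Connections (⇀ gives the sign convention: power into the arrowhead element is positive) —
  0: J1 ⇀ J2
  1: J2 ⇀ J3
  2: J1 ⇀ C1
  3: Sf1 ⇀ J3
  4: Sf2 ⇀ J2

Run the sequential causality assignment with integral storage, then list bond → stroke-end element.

bond 0 →J2
bond 1 →J3
bond 2 →J1
bond 3 →Sf1
bond 4 →Sf2

bond 3 stroke→Sf1  (Sf1 (Sf) sets flow on bond)
bond 4 stroke→Sf2  (Sf2: flow source, stroke at near end)
bond 1 stroke→J3  (J3: last free bond brings effort in)
bond 0 stroke→J2  (J2 needs exactly one e-in)
bond 2 stroke→J1  (J1 flow already set via bond 0)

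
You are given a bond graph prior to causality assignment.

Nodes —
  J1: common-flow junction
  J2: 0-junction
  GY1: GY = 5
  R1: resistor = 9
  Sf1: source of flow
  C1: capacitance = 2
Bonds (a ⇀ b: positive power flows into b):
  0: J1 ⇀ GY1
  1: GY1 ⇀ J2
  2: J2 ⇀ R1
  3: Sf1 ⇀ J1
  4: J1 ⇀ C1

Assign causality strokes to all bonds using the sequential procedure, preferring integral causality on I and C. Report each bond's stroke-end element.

b3 →Sf1  (Sf1 fixes flow; stroke at Sf1)
b0 →J1  (common-f at J1 fixed by 3)
b4 →J1  (1-jn J1 has f-setter on 3)
b1 →J2  (through GY1, causality inverts; strokes same side of GY1)
b2 →R1  (common-e at J2 fixed by 1)

β0 stroke at J1
β1 stroke at J2
β2 stroke at R1
β3 stroke at Sf1
β4 stroke at J1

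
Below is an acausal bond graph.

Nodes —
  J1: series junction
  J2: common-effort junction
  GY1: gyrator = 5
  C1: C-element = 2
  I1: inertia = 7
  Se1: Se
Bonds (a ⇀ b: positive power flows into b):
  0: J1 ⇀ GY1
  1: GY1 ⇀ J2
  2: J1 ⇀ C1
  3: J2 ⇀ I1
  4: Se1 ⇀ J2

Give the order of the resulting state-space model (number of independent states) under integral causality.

2  (C1, I1 all integral)

bond 4 →J2  (Se1 fixes effort; stroke away)
bond 1 →GY1  (J2 effort already set via bond 4)
bond 3 →I1  (common-e at J2 fixed by 4)
bond 0 →GY1  (GY1 both-in/both-out from 1)
bond 2 →J1  (common-f at J1 fixed by 0)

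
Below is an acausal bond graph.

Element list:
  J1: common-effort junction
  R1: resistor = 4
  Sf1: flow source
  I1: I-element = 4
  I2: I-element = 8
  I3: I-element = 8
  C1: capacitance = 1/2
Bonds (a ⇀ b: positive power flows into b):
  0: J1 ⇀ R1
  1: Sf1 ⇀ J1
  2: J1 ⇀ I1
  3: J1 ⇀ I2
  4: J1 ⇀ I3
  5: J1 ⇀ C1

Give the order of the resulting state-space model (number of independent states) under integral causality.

b1 stroke→Sf1  (Sf1 fixes flow; stroke at Sf1)
b2 stroke→I1  (I1: I, integral causality)
b3 stroke→I2  (I2 integral (f out))
b4 stroke→I3  (I3: I, integral causality)
b5 stroke→J1  (C1 outputs effort q/C1)
b0 stroke→R1  (J1 effort already set via bond 5)

4  (C1, I1, I2, I3 all integral)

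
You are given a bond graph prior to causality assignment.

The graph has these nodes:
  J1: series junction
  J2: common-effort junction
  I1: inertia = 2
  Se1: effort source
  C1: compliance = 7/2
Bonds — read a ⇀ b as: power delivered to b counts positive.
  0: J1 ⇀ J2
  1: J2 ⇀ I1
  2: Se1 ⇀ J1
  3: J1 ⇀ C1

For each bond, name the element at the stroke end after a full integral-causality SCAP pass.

bond 0 →J2
bond 1 →I1
bond 2 →J1
bond 3 →J1

b2 →J1  (Se1 fixes effort; stroke away)
b1 →I1  (I1 integral (f out))
b0 →J2  (J2: last free bond brings effort in)
b3 →J1  (J1 flow already set via bond 0)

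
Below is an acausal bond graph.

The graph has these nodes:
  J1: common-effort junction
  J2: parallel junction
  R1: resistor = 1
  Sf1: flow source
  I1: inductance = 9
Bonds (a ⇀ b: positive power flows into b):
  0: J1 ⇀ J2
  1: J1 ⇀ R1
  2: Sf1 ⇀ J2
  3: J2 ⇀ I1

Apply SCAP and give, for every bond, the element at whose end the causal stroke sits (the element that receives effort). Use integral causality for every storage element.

β2 |Sf1  (Sf1 (Sf) sets flow on bond)
β3 |I1  (I1 outputs flow p/I1)
β0 |J2  (only one effort-in slot at J2)
β1 |J1  (closing 0-jn rule on J1)

bond 0 |J2
bond 1 |J1
bond 2 |Sf1
bond 3 |I1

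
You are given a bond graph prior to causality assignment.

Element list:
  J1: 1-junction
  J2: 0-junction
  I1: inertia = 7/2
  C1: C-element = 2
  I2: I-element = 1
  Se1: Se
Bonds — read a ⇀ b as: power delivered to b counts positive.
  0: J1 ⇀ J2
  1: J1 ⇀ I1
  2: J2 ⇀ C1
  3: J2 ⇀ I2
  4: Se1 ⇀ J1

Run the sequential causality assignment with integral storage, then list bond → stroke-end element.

β4 stroke at J1  (source Se1 imposes e)
β1 stroke at I1  (prefer integral on I1)
β0 stroke at J1  (common-f at J1 fixed by 1)
β2 stroke at J2  (C1 outputs effort q/C1)
β3 stroke at I2  (J2: bond 2 brought effort, rest push out)

β0 stroke at J1
β1 stroke at I1
β2 stroke at J2
β3 stroke at I2
β4 stroke at J1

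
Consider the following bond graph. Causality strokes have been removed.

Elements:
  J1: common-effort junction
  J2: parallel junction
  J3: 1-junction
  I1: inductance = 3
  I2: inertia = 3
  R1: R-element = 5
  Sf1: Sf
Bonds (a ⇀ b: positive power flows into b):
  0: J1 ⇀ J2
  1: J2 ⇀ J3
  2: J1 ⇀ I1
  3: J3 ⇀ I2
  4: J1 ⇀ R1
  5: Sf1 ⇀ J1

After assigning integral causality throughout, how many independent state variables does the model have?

2  (I1, I2 all integral)

β5 |Sf1  (Sf1 fixes flow; stroke at Sf1)
β2 |I1  (I1 integral (f out))
β3 |I2  (prefer integral on I2)
β1 |J3  (common-f at J3 fixed by 3)
β0 |J2  (only one effort-in slot at J2)
β4 |J1  (closing 0-jn rule on J1)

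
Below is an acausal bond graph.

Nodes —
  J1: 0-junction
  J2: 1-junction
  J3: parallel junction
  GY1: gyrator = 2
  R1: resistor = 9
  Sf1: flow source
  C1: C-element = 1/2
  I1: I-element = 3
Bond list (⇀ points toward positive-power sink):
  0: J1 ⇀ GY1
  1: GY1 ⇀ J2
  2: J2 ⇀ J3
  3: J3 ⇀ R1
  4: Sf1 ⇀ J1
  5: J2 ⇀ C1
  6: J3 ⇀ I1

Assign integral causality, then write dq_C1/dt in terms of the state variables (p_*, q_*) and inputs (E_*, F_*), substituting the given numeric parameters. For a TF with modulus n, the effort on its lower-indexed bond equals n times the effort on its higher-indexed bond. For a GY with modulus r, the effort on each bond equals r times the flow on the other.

#4 →Sf1  (source Sf1 imposes f)
#0 →J1  (only one effort-in slot at J1)
#1 →J2  (through GY1, causality inverts; strokes same side of GY1)
#5 →J2  (prefer integral on C1)
#2 →J3  (closing 1-jn rule on J2)
#3 →R1  (0-jn J3 has e-setter on 2)
#6 →I1  (common-e at J3 fixed by 2)

dq_C1/dt = 2*F_Sf1/9 + p_I1/3 - 2*q_C1/9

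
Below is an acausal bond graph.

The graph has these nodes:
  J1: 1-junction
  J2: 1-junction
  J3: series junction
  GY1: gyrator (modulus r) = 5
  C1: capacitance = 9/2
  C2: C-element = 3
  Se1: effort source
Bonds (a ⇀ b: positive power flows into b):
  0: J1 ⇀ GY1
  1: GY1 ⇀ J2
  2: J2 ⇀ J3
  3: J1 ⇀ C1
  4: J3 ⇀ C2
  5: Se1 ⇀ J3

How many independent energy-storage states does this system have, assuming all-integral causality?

b5 →J3  (Se1: effort source, stroke at far end)
b3 →J1  (prefer integral on C1)
b0 →GY1  (J1 needs exactly one f-in)
b1 →GY1  (GY1 both-in/both-out from 0)
b2 →J2  (J2 flow already set via bond 1)
b4 →J3  (J3: bond 2 brought flow, rest push out)

2  (C1, C2 all integral)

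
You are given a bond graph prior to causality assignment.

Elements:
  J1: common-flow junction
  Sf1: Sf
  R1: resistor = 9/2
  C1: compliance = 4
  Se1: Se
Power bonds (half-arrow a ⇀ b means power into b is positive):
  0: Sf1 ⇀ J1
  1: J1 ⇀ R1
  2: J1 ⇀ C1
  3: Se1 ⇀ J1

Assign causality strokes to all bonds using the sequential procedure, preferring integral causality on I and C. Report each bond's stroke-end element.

bond 0 →Sf1
bond 1 →J1
bond 2 →J1
bond 3 →J1

b0 stroke at Sf1  (source Sf1 imposes f)
b3 stroke at J1  (Se1 fixes effort; stroke away)
b1 stroke at J1  (J1 flow already set via bond 0)
b2 stroke at J1  (1-jn J1 has f-setter on 0)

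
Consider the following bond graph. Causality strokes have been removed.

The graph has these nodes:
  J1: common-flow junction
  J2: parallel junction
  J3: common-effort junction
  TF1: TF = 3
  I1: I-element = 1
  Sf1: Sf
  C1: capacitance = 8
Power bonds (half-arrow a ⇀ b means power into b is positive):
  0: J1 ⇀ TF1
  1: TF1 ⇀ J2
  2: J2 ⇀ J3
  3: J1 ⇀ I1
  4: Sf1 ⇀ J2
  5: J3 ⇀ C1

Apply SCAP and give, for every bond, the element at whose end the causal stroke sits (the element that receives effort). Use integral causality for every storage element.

#4 →Sf1  (source Sf1 imposes f)
#3 →I1  (prefer integral on I1)
#0 →J1  (J1: bond 3 brought flow, rest push out)
#1 →TF1  (TF1: transformer flips bond 0)
#2 →J2  (J2: last free bond brings effort in)
#5 →J3  (J3 needs exactly one e-in)

#0 stroke at J1
#1 stroke at TF1
#2 stroke at J2
#3 stroke at I1
#4 stroke at Sf1
#5 stroke at J3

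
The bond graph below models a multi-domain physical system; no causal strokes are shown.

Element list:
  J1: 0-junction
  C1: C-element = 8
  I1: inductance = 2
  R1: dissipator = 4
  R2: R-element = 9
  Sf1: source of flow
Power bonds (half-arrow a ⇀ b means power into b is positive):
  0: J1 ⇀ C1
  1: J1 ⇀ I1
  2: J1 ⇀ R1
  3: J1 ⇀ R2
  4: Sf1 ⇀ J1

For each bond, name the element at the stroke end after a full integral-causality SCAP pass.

bond 0 →J1
bond 1 →I1
bond 2 →R1
bond 3 →R2
bond 4 →Sf1

β4 |Sf1  (Sf1 fixes flow; stroke at Sf1)
β0 |J1  (prefer integral on C1)
β1 |I1  (J1: bond 0 brought effort, rest push out)
β2 |R1  (0-jn J1 has e-setter on 0)
β3 |R2  (common-e at J1 fixed by 0)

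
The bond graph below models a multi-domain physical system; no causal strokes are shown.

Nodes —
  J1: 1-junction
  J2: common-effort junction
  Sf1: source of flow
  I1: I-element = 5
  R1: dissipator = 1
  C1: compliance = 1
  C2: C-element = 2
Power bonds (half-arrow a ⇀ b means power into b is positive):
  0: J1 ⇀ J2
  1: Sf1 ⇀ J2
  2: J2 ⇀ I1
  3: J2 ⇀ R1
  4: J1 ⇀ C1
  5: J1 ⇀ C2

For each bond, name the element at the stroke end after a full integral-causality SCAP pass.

#1 |Sf1  (source Sf1 imposes f)
#2 |I1  (prefer integral on I1)
#4 |J1  (C1 outputs effort q/C1)
#5 |J1  (C2 integral (e out))
#0 |J2  (J1: last free bond brings flow in)
#3 |R1  (0-jn J2 has e-setter on 0)

#0 →J2
#1 →Sf1
#2 →I1
#3 →R1
#4 →J1
#5 →J1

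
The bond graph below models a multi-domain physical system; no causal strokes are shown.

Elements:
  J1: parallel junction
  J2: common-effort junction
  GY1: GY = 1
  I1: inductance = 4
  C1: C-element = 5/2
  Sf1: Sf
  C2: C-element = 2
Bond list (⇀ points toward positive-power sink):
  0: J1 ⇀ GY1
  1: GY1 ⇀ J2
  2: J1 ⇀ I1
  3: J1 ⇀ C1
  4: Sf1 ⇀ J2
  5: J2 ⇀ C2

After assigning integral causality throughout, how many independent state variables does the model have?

3  (C1, C2, I1 all integral)

b4 |Sf1  (Sf1: flow source, stroke at near end)
b2 |I1  (I1 outputs flow p/I1)
b3 |J1  (C1: C, integral causality)
b0 |GY1  (J1 effort already set via bond 3)
b1 |GY1  (GY GY1: same side as bond 0)
b5 |J2  (only one effort-in slot at J2)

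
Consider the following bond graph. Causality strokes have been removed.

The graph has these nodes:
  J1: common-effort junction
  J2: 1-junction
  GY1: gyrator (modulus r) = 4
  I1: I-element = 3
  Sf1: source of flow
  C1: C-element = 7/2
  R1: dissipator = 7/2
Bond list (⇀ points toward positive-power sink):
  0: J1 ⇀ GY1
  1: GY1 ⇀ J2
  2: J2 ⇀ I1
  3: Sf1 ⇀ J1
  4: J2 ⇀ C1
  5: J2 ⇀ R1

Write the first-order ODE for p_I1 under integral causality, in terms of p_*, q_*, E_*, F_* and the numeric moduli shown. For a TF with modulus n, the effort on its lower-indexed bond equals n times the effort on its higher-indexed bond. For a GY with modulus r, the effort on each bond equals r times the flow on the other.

dp_I1/dt = 4*F_Sf1 - 7*p_I1/6 - 2*q_C1/7

b3 |Sf1  (Sf1 (Sf) sets flow on bond)
b0 |J1  (J1: last free bond brings effort in)
b1 |J2  (GY1 both-in/both-out from 0)
b2 |I1  (prefer integral on I1)
b4 |J2  (J2: bond 2 brought flow, rest push out)
b5 |J2  (common-f at J2 fixed by 2)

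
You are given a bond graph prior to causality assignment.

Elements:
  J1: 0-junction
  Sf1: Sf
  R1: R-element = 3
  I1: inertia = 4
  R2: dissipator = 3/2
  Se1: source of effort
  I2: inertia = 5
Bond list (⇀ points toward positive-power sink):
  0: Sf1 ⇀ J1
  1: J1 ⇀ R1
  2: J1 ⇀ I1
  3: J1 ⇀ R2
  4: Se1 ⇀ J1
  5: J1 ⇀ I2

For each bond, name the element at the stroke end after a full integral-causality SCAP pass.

b0 stroke at Sf1
b1 stroke at R1
b2 stroke at I1
b3 stroke at R2
b4 stroke at J1
b5 stroke at I2

bond 0 stroke at Sf1  (Sf1: flow source, stroke at near end)
bond 4 stroke at J1  (Se1 fixes effort; stroke away)
bond 1 stroke at R1  (J1 effort already set via bond 4)
bond 2 stroke at I1  (common-e at J1 fixed by 4)
bond 3 stroke at R2  (J1 effort already set via bond 4)
bond 5 stroke at I2  (0-jn J1 has e-setter on 4)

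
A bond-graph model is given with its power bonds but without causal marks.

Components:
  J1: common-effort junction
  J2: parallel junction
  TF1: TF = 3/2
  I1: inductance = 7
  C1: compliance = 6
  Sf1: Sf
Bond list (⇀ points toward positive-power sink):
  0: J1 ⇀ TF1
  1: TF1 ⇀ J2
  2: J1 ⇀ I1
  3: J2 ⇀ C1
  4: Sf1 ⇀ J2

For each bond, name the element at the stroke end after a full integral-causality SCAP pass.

b4 stroke at Sf1  (source Sf1 imposes f)
b2 stroke at I1  (I1 outputs flow p/I1)
b0 stroke at J1  (closing 0-jn rule on J1)
b1 stroke at TF1  (TF1 one-in-one-out from 0)
b3 stroke at J2  (J2: last free bond brings effort in)

bond 0 stroke→J1
bond 1 stroke→TF1
bond 2 stroke→I1
bond 3 stroke→J2
bond 4 stroke→Sf1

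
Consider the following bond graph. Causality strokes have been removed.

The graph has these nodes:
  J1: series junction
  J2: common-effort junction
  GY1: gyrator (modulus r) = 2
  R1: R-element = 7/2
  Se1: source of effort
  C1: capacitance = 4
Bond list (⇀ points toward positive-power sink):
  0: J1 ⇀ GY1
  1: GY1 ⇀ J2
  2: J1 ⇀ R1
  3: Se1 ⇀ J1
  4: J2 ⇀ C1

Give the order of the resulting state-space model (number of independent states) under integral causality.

β3 stroke→J1  (Se1: effort source, stroke at far end)
β4 stroke→J2  (C1 outputs effort q/C1)
β1 stroke→GY1  (0-jn J2 has e-setter on 4)
β0 stroke→GY1  (through GY1, causality inverts; strokes same side of GY1)
β2 stroke→J1  (common-f at J1 fixed by 0)

1  (C1 all integral)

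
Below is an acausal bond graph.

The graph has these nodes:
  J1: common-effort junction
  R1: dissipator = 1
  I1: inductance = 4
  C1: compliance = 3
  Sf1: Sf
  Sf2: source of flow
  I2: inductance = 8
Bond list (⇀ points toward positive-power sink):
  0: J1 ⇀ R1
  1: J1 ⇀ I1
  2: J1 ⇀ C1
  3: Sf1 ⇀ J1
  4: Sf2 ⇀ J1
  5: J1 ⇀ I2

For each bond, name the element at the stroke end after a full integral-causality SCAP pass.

bond 0 stroke→R1
bond 1 stroke→I1
bond 2 stroke→J1
bond 3 stroke→Sf1
bond 4 stroke→Sf2
bond 5 stroke→I2

bond 3 →Sf1  (Sf1 fixes flow; stroke at Sf1)
bond 4 →Sf2  (Sf2 (Sf) sets flow on bond)
bond 1 →I1  (I1 integral (f out))
bond 2 →J1  (C1: C, integral causality)
bond 0 →R1  (common-e at J1 fixed by 2)
bond 5 →I2  (J1 effort already set via bond 2)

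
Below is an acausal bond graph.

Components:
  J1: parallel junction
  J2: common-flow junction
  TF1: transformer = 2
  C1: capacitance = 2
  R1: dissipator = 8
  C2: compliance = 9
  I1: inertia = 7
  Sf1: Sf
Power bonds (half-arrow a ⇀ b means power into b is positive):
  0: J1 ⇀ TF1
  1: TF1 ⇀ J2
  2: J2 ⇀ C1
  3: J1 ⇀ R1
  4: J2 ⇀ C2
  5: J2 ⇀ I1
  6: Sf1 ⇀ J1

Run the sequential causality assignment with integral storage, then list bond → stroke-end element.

β0 |TF1
β1 |J2
β2 |J2
β3 |J1
β4 |J2
β5 |I1
β6 |Sf1

b6 |Sf1  (Sf1: flow source, stroke at near end)
b2 |J2  (C1: C, integral causality)
b4 |J2  (C2: C, integral causality)
b5 |I1  (I1: I, integral causality)
b1 |J2  (J2 flow already set via bond 5)
b0 |TF1  (TF1: transformer flips bond 1)
b3 |J1  (J1: last free bond brings effort in)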